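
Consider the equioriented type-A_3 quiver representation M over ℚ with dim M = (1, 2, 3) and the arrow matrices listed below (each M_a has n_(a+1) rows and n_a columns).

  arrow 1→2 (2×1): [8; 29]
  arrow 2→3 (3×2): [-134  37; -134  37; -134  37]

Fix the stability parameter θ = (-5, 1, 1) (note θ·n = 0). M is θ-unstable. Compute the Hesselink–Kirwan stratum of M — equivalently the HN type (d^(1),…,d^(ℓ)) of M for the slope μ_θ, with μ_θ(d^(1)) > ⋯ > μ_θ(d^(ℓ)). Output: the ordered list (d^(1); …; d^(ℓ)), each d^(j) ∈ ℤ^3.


Via rank(M_{q-1}∘⋯∘M_p): M ≅ I[1,3], I[2,2], I[3,3]^2.
μ_θ-semistable layers: μ^(1)=1; μ^(2)=-5

((0, 2, 3); (1, 0, 0))


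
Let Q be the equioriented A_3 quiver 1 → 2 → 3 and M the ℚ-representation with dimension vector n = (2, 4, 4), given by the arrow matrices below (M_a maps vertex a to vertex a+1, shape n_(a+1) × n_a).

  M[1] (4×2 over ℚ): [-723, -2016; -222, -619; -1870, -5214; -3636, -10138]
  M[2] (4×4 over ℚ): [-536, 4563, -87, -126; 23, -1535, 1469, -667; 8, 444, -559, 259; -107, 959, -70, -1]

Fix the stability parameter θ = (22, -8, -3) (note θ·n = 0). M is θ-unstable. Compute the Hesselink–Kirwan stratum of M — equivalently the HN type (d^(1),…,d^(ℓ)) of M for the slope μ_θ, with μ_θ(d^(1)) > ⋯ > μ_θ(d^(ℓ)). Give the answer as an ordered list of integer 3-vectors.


Barcode: M ≅ I[1,3]^2, I[2,3]^2. HN layers by μ_θ (3 steps, strictly decreasing):
  μ^(1)=11/3; μ^(2)=-3; μ^(3)=-8

((2, 2, 2); (0, 0, 2); (0, 2, 0))


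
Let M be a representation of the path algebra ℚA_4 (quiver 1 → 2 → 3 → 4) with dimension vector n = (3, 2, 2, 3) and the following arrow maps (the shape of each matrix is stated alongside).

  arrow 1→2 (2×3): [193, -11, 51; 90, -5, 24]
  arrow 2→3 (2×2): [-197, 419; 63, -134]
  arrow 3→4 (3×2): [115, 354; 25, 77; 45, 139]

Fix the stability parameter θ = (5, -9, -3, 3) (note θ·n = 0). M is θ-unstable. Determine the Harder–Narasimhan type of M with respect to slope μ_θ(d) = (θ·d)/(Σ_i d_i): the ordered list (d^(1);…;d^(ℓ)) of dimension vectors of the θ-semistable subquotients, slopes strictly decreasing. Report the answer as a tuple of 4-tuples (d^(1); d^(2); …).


Via rank(M_{q-1}∘⋯∘M_p): M ≅ I[1,1], I[1,4]^2, I[4,4].
μ_θ-semistable layers: μ^(1)=5; μ^(2)=3; μ^(3)=-7/3

((1, 0, 0, 0); (0, 0, 0, 3); (2, 2, 2, 0))


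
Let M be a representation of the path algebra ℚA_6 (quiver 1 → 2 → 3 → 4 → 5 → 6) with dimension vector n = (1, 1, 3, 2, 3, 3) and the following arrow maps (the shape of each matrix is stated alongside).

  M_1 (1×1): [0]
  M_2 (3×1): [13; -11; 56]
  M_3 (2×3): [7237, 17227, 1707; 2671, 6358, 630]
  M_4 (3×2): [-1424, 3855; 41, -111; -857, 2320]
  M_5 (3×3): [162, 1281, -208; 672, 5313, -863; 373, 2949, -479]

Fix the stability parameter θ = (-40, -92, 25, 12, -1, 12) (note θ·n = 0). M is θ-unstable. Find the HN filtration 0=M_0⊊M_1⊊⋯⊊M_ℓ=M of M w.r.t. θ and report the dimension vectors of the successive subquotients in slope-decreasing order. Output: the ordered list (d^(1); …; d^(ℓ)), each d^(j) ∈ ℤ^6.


Via rank(M_{q-1}∘⋯∘M_p): M ≅ I[1,1], I[2,6], I[3,3], I[3,6], I[5,6].
μ_θ-semistable layers: μ^(1)=25; μ^(2)=12; μ^(3)=-1; μ^(4)=-40; μ^(5)=-92

((0, 0, 1, 0, 0, 0); (0, 0, 2, 2, 2, 3); (0, 0, 0, 0, 1, 0); (1, 0, 0, 0, 0, 0); (0, 1, 0, 0, 0, 0))


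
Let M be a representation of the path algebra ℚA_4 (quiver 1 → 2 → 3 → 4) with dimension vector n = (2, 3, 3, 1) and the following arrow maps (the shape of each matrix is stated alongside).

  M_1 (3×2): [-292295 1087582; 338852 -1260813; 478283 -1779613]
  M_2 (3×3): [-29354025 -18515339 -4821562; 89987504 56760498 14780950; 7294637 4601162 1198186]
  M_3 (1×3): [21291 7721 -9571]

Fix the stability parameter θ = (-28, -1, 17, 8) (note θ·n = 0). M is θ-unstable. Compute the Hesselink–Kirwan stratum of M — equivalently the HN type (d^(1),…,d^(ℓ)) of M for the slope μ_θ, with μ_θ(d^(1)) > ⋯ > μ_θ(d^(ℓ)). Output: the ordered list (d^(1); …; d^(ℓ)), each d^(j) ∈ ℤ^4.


Barcode: M ≅ I[1,3], I[1,4], I[2,3]. HN layers by μ_θ (4 steps, strictly decreasing):
  μ^(1)=17; μ^(2)=25/2; μ^(3)=-1; μ^(4)=-28

((0, 0, 2, 0); (0, 0, 1, 1); (0, 3, 0, 0); (2, 0, 0, 0))


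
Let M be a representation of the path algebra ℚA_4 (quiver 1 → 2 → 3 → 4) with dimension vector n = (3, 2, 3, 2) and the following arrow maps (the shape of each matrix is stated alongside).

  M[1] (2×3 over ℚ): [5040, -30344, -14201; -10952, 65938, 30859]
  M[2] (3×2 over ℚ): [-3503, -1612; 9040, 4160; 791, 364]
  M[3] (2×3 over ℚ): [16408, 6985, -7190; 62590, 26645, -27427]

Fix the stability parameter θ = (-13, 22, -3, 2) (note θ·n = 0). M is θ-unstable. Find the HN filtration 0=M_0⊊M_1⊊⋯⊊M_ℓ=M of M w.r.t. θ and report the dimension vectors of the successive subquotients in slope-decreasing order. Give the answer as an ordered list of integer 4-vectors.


Via rank(M_{q-1}∘⋯∘M_p): M ≅ I[1,1], I[1,2], I[1,4], I[3,3], I[3,4].
μ_θ-semistable layers: μ^(1)=22; μ^(2)=7; μ^(3)=2; μ^(4)=-3; μ^(5)=-13

((0, 1, 0, 0); (0, 1, 1, 1); (0, 0, 0, 1); (0, 0, 2, 0); (3, 0, 0, 0))


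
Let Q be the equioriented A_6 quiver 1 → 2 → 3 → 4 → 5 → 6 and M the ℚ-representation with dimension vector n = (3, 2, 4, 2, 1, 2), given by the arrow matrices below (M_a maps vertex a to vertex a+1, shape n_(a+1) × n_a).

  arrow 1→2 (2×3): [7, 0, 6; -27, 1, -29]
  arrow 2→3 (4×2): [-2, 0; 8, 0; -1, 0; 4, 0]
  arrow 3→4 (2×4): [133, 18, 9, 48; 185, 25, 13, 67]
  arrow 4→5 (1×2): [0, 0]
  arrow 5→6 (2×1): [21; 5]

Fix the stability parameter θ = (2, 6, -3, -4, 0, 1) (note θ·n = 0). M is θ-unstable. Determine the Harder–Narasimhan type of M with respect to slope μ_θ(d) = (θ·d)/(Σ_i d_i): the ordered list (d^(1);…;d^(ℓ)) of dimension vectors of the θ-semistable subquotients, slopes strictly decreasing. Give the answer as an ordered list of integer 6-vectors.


Interval decomposition of M: I[1,1], I[1,2], I[1,4], I[3,3]^2, I[3,4], I[5,6], I[6,6].
HN type (ℓ=7): μ^(1)=6; μ^(2)=2; μ^(3)=1; μ^(4)=1/4; μ^(5)=0; μ^(6)=-3; μ^(7)=-7/2

((0, 1, 0, 0, 0, 0); (2, 0, 0, 0, 0, 0); (0, 0, 0, 0, 0, 2); (1, 1, 1, 1, 0, 0); (0, 0, 0, 0, 1, 0); (0, 0, 2, 0, 0, 0); (0, 0, 1, 1, 0, 0))


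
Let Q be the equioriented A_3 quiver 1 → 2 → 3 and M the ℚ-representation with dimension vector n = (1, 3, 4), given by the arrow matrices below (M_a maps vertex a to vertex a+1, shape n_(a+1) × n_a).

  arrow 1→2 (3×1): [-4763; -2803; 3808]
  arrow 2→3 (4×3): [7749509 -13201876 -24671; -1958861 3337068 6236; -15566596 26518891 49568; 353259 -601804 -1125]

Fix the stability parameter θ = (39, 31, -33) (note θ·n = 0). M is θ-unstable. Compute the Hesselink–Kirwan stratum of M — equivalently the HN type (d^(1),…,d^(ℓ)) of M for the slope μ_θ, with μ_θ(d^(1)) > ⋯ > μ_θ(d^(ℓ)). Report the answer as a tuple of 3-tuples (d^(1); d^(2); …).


Interval decomposition of M: I[1,3], I[2,3]^2, I[3,3].
HN type (ℓ=3): μ^(1)=37/3; μ^(2)=-1; μ^(3)=-33

((1, 1, 1); (0, 2, 2); (0, 0, 1))


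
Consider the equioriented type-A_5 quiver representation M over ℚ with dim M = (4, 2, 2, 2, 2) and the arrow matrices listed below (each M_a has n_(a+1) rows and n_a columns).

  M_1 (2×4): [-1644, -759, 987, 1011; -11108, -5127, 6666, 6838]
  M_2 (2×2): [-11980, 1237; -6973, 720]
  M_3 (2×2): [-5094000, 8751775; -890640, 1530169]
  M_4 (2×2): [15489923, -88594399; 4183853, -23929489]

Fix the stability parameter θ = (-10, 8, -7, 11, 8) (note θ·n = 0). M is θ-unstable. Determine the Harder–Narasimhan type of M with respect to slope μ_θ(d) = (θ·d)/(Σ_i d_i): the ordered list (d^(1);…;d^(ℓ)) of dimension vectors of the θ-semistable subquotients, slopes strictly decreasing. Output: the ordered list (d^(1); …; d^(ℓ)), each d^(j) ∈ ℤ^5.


Interval decomposition of M: I[1,1]^2, I[1,3], I[1,5], I[4,4], I[5,5].
HN type (ℓ=5): μ^(1)=11; μ^(2)=19/2; μ^(3)=8; μ^(4)=1/2; μ^(5)=-10

((0, 0, 0, 1, 0); (0, 0, 0, 1, 1); (0, 0, 0, 0, 1); (0, 2, 2, 0, 0); (4, 0, 0, 0, 0))


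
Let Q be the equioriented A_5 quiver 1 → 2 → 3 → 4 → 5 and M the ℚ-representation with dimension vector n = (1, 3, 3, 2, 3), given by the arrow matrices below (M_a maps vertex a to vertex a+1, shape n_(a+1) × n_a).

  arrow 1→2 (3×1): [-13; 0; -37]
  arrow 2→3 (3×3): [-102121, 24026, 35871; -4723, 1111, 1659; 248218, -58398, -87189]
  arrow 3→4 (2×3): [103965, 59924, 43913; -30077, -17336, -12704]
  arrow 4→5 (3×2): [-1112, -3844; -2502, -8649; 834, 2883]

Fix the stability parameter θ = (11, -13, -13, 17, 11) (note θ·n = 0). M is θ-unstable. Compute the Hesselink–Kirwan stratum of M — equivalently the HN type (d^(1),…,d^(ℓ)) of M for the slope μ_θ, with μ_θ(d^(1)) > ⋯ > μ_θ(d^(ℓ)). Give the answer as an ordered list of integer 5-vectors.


Barcode: M ≅ I[1,5], I[2,3], I[2,4], I[5,5]^2. HN layers by μ_θ (5 steps, strictly decreasing):
  μ^(1)=17; μ^(2)=14; μ^(3)=11; μ^(4)=-5; μ^(5)=-13

((0, 0, 0, 1, 0); (0, 0, 0, 1, 1); (0, 0, 0, 0, 2); (1, 1, 1, 0, 0); (0, 2, 2, 0, 0))


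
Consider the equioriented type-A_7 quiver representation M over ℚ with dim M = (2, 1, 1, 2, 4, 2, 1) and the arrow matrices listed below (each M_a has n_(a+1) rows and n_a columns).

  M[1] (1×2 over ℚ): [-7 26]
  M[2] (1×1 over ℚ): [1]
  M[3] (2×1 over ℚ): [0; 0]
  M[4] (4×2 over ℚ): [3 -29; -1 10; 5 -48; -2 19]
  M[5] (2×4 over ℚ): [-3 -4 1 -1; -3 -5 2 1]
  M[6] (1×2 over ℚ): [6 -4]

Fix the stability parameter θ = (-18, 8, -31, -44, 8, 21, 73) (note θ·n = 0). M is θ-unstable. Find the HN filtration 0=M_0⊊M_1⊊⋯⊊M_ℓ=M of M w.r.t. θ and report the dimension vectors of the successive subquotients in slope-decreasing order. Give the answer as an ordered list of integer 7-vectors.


Barcode: M ≅ I[1,1], I[1,3], I[4,5], I[4,7], I[5,5], I[5,6]. HN layers by μ_θ (6 steps, strictly decreasing):
  μ^(1)=73; μ^(2)=21; μ^(3)=8; μ^(4)=-23/2; μ^(5)=-18; μ^(6)=-44

((0, 0, 0, 0, 0, 0, 1); (0, 0, 0, 0, 0, 2, 0); (0, 0, 0, 0, 4, 0, 0); (0, 1, 1, 0, 0, 0, 0); (2, 0, 0, 0, 0, 0, 0); (0, 0, 0, 2, 0, 0, 0))


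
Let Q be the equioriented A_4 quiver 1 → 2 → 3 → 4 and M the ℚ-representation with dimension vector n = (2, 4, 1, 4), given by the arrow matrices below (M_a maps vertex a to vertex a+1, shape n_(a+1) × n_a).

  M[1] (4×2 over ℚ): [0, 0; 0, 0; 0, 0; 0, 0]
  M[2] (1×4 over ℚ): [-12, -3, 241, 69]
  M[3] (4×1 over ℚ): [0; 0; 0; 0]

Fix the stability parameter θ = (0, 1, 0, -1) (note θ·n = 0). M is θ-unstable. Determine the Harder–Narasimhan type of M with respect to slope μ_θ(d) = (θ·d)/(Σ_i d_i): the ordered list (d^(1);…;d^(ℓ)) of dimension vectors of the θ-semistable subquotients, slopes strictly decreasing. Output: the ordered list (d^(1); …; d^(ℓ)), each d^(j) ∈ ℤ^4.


Interval decomposition of M: I[1,1]^2, I[2,2]^3, I[2,3], I[4,4]^4.
HN type (ℓ=4): μ^(1)=1; μ^(2)=1/2; μ^(3)=0; μ^(4)=-1

((0, 3, 0, 0); (0, 1, 1, 0); (2, 0, 0, 0); (0, 0, 0, 4))


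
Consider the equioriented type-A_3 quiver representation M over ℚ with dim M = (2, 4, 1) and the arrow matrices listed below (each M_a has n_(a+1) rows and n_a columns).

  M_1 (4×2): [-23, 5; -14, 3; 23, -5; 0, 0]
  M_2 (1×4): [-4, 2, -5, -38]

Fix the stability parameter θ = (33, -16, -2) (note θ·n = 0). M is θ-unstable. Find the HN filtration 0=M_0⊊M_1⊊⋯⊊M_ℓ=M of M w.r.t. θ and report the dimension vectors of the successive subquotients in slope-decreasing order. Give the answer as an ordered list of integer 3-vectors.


Via rank(M_{q-1}∘⋯∘M_p): M ≅ I[1,2], I[1,3], I[2,2]^2.
μ_θ-semistable layers: μ^(1)=17/2; μ^(2)=5; μ^(3)=-16

((1, 1, 0); (1, 1, 1); (0, 2, 0))


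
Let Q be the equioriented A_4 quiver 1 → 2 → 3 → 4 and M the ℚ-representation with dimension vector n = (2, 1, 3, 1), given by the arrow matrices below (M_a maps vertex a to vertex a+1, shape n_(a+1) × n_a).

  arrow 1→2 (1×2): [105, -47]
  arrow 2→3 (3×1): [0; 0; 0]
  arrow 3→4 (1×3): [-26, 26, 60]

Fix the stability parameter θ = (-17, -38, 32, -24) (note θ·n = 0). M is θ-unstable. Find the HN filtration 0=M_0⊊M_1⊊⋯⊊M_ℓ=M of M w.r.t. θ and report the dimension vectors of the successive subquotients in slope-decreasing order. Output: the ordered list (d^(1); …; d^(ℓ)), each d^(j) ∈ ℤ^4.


Interval decomposition of M: I[1,1], I[1,2], I[3,3]^2, I[3,4].
HN type (ℓ=4): μ^(1)=32; μ^(2)=4; μ^(3)=-17; μ^(4)=-55/2

((0, 0, 2, 0); (0, 0, 1, 1); (1, 0, 0, 0); (1, 1, 0, 0))


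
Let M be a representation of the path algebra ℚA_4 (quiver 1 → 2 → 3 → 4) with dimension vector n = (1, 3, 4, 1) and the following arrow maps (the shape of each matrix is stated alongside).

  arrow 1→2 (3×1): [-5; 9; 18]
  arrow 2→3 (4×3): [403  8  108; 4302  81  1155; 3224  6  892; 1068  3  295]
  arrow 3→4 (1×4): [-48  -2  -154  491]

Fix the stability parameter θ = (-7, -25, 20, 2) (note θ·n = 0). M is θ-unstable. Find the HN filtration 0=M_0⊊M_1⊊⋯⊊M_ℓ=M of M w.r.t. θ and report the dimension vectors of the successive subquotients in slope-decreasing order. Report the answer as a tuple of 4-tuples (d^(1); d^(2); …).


Barcode: M ≅ I[1,4], I[2,3]^2, I[3,3]. HN layers by μ_θ (4 steps, strictly decreasing):
  μ^(1)=20; μ^(2)=11; μ^(3)=-16; μ^(4)=-25

((0, 0, 3, 0); (0, 0, 1, 1); (1, 1, 0, 0); (0, 2, 0, 0))


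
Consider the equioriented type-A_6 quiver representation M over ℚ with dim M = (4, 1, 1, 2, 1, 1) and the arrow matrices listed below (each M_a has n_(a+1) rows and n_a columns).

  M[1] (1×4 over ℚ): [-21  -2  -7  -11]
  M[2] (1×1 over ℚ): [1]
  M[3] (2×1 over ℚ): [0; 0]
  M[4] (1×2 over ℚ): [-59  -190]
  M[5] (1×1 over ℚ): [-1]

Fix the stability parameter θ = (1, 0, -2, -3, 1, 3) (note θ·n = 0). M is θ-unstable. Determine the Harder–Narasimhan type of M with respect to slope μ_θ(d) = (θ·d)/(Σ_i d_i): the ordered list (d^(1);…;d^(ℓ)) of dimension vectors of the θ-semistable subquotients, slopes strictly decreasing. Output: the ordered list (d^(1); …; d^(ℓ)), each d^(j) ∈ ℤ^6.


Barcode: M ≅ I[1,1]^3, I[1,3], I[4,4], I[4,6]. HN layers by μ_θ (4 steps, strictly decreasing):
  μ^(1)=3; μ^(2)=1; μ^(3)=-1/3; μ^(4)=-3

((0, 0, 0, 0, 0, 1); (3, 0, 0, 0, 1, 0); (1, 1, 1, 0, 0, 0); (0, 0, 0, 2, 0, 0))


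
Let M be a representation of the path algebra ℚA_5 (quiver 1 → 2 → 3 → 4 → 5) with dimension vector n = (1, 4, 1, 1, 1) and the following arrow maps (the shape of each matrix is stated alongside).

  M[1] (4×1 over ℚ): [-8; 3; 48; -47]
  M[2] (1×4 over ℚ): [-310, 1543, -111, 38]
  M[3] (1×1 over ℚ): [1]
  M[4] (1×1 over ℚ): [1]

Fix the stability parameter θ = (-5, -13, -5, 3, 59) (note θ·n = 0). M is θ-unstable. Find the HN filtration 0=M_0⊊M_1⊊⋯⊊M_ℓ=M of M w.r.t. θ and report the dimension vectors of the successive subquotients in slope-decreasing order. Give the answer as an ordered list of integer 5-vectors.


Barcode: M ≅ I[1,5], I[2,2]^3. HN layers by μ_θ (5 steps, strictly decreasing):
  μ^(1)=59; μ^(2)=3; μ^(3)=-5; μ^(4)=-9; μ^(5)=-13

((0, 0, 0, 0, 1); (0, 0, 0, 1, 0); (0, 0, 1, 0, 0); (1, 1, 0, 0, 0); (0, 3, 0, 0, 0))


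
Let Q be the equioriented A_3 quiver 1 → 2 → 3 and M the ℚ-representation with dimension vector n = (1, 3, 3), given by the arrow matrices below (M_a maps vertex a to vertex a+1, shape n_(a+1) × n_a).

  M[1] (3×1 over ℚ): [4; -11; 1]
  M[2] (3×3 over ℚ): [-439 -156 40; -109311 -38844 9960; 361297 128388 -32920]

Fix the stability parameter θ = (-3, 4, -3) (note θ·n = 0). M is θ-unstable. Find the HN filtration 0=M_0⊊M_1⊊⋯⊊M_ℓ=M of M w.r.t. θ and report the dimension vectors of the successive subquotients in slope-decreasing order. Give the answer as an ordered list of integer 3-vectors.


Barcode: M ≅ I[1,2], I[2,2], I[2,3], I[3,3]^2. HN layers by μ_θ (3 steps, strictly decreasing):
  μ^(1)=4; μ^(2)=1/2; μ^(3)=-3

((0, 2, 0); (0, 1, 1); (1, 0, 2))


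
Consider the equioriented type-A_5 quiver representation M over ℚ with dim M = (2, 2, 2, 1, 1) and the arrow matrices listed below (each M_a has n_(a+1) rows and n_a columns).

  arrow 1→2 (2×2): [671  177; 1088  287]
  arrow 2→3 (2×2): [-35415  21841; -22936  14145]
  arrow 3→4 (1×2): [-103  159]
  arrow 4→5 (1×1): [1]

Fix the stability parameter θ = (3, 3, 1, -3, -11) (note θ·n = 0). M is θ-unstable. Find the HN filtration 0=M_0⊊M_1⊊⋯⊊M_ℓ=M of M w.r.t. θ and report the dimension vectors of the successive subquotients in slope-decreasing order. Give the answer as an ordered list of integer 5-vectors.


Barcode: M ≅ I[1,3], I[1,5]. HN layers by μ_θ (2 steps, strictly decreasing):
  μ^(1)=7/3; μ^(2)=-7/5

((1, 1, 1, 0, 0); (1, 1, 1, 1, 1))


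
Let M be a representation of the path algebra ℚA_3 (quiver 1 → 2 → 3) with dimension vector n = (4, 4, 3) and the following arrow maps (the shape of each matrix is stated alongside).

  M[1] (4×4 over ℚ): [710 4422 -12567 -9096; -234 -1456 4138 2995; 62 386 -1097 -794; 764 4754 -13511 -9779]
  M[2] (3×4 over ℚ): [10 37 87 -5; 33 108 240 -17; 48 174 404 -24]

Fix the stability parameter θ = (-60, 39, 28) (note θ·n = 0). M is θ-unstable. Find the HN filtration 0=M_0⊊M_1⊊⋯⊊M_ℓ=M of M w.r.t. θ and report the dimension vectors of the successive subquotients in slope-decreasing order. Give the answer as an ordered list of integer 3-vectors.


Interval decomposition of M: I[1,1]^2, I[1,2], I[1,3], I[2,3]^2.
HN type (ℓ=3): μ^(1)=39; μ^(2)=67/2; μ^(3)=-60

((0, 1, 0); (0, 3, 3); (4, 0, 0))


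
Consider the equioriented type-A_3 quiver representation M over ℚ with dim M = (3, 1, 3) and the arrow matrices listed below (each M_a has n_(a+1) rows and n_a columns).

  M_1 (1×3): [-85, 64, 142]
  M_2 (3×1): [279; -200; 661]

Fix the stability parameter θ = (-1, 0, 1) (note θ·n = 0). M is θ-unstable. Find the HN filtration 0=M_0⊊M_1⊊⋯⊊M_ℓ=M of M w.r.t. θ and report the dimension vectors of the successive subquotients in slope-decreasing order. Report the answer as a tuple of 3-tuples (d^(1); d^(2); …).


Interval decomposition of M: I[1,1]^2, I[1,3], I[3,3]^2.
HN type (ℓ=3): μ^(1)=1; μ^(2)=0; μ^(3)=-1

((0, 0, 3); (0, 1, 0); (3, 0, 0))


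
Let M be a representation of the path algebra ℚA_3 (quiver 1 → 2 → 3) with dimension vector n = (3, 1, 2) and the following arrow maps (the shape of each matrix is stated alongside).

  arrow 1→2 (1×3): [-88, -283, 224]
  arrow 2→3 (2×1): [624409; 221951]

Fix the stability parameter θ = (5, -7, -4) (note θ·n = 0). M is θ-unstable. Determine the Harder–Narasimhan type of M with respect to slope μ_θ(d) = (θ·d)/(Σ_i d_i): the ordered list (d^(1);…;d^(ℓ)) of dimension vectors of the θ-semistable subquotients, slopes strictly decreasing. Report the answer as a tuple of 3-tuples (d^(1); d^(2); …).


Via rank(M_{q-1}∘⋯∘M_p): M ≅ I[1,1]^2, I[1,3], I[3,3].
μ_θ-semistable layers: μ^(1)=5; μ^(2)=-2; μ^(3)=-4

((2, 0, 0); (1, 1, 1); (0, 0, 1))


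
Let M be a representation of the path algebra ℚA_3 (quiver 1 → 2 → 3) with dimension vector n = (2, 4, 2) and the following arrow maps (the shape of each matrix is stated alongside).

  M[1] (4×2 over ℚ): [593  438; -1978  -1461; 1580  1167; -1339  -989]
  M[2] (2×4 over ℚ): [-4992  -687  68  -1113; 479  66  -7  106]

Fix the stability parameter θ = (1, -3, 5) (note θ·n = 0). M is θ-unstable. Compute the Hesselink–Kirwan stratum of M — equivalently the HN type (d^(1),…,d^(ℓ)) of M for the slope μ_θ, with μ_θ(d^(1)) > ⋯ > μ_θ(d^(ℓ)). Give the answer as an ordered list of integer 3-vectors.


Barcode: M ≅ I[1,3]^2, I[2,2]^2. HN layers by μ_θ (3 steps, strictly decreasing):
  μ^(1)=5; μ^(2)=-1; μ^(3)=-3

((0, 0, 2); (2, 2, 0); (0, 2, 0))


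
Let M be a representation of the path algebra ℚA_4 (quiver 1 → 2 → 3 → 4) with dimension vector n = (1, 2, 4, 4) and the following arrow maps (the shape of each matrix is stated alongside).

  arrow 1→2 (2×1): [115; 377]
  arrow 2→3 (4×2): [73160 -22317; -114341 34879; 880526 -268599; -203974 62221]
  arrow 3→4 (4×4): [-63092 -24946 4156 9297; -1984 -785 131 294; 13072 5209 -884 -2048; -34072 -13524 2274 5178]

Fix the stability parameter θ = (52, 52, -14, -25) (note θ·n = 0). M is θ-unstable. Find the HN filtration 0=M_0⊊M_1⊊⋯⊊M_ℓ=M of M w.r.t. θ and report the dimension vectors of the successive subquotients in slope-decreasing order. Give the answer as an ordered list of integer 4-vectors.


Via rank(M_{q-1}∘⋯∘M_p): M ≅ I[1,4], I[2,4], I[3,3], I[3,4], I[4,4].
μ_θ-semistable layers: μ^(1)=65/4; μ^(2)=13/3; μ^(3)=-14; μ^(4)=-39/2; μ^(5)=-25

((1, 1, 1, 1); (0, 1, 1, 1); (0, 0, 1, 0); (0, 0, 1, 1); (0, 0, 0, 1))


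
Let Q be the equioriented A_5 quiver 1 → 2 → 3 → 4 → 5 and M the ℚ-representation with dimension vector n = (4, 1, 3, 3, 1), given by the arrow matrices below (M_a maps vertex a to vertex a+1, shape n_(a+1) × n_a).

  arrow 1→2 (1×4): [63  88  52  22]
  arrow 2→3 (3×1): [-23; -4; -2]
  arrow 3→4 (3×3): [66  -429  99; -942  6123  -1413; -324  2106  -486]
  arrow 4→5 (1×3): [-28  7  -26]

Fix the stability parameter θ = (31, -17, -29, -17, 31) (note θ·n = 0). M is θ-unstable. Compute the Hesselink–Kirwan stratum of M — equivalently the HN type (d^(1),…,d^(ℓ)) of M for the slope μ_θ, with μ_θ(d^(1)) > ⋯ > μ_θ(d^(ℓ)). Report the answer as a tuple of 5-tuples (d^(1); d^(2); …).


Barcode: M ≅ I[1,1]^3, I[1,3], I[3,3], I[3,5], I[4,4]^2. HN layers by μ_θ (4 steps, strictly decreasing):
  μ^(1)=31; μ^(2)=-5; μ^(3)=-17; μ^(4)=-29

((3, 0, 0, 0, 1); (1, 1, 1, 0, 0); (0, 0, 0, 3, 0); (0, 0, 2, 0, 0))


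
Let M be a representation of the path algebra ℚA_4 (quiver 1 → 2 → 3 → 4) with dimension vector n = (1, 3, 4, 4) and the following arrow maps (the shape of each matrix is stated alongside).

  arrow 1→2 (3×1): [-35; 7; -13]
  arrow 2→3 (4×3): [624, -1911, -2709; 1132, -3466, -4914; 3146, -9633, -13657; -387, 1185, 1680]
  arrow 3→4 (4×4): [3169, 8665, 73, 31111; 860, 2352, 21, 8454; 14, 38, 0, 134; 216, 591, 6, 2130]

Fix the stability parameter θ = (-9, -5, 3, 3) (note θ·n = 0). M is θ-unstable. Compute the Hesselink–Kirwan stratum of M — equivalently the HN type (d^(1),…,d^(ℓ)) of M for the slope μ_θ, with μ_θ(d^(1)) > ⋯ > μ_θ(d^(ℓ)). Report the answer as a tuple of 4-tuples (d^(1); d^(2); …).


Via rank(M_{q-1}∘⋯∘M_p): M ≅ I[1,2], I[2,4]^2, I[3,3], I[3,4], I[4,4].
μ_θ-semistable layers: μ^(1)=3; μ^(2)=-5; μ^(3)=-9

((0, 0, 4, 4); (0, 3, 0, 0); (1, 0, 0, 0))


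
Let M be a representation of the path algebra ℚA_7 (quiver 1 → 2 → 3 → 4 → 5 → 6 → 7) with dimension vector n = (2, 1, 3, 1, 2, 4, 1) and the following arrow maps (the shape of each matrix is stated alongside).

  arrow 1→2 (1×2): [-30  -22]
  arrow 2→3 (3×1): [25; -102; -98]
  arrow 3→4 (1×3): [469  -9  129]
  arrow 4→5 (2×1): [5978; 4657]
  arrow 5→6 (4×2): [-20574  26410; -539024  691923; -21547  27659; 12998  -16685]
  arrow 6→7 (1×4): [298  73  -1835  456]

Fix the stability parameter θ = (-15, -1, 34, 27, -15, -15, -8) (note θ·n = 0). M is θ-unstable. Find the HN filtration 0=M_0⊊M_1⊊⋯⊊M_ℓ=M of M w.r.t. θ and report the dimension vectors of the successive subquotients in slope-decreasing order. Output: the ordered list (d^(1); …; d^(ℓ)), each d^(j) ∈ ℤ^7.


Via rank(M_{q-1}∘⋯∘M_p): M ≅ I[1,1], I[1,6], I[3,3]^2, I[5,7], I[6,6]^2.
μ_θ-semistable layers: μ^(1)=34; μ^(2)=31/4; μ^(3)=-1; μ^(4)=-8; μ^(5)=-15

((0, 0, 2, 0, 0, 0, 0); (0, 0, 1, 1, 1, 1, 0); (0, 1, 0, 0, 0, 0, 0); (0, 0, 0, 0, 0, 0, 1); (2, 0, 0, 0, 1, 3, 0))


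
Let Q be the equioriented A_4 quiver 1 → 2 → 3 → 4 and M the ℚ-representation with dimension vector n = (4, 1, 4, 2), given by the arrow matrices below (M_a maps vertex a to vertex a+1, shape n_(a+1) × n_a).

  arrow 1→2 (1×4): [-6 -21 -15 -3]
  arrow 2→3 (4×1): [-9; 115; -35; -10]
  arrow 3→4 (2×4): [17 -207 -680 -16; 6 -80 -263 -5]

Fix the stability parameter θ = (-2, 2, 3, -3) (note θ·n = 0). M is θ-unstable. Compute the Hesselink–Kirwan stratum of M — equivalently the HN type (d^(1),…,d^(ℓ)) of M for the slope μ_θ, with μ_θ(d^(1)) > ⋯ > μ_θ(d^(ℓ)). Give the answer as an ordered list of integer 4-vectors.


Interval decomposition of M: I[1,1]^3, I[1,4], I[3,3]^2, I[3,4].
HN type (ℓ=4): μ^(1)=3; μ^(2)=2/3; μ^(3)=0; μ^(4)=-2

((0, 0, 2, 0); (0, 1, 1, 1); (0, 0, 1, 1); (4, 0, 0, 0))


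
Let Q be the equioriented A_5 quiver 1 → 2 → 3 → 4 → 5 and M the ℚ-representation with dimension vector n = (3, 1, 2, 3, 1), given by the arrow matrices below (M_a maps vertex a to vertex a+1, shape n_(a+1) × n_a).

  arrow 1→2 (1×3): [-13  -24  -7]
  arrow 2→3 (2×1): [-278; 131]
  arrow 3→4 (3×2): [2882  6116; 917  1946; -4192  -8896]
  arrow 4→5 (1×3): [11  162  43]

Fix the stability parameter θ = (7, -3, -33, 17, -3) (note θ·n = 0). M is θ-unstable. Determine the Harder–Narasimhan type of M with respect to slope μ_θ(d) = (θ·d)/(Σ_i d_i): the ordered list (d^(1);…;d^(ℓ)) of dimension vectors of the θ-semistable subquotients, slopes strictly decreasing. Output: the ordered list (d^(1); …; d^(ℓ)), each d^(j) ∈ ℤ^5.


Barcode: M ≅ I[1,1]^2, I[1,3], I[3,4], I[4,4], I[4,5]. HN layers by μ_θ (4 steps, strictly decreasing):
  μ^(1)=17; μ^(2)=7; μ^(3)=-29/3; μ^(4)=-33

((0, 0, 0, 2, 0); (2, 0, 0, 1, 1); (1, 1, 1, 0, 0); (0, 0, 1, 0, 0))


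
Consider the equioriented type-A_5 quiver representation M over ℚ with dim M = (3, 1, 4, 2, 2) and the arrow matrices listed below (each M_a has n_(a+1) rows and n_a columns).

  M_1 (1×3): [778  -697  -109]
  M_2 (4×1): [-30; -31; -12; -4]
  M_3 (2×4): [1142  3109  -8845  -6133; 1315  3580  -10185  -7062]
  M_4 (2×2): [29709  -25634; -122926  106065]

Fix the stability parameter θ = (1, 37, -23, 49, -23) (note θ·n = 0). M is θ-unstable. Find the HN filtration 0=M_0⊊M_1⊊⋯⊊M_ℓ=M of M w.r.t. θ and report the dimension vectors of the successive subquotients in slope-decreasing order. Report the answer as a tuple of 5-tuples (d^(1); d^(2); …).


Via rank(M_{q-1}∘⋯∘M_p): M ≅ I[1,1]^2, I[1,5], I[3,3]^2, I[3,5].
μ_θ-semistable layers: μ^(1)=13; μ^(2)=7; μ^(3)=1; μ^(4)=-23

((0, 0, 0, 2, 2); (0, 1, 1, 0, 0); (3, 0, 0, 0, 0); (0, 0, 3, 0, 0))


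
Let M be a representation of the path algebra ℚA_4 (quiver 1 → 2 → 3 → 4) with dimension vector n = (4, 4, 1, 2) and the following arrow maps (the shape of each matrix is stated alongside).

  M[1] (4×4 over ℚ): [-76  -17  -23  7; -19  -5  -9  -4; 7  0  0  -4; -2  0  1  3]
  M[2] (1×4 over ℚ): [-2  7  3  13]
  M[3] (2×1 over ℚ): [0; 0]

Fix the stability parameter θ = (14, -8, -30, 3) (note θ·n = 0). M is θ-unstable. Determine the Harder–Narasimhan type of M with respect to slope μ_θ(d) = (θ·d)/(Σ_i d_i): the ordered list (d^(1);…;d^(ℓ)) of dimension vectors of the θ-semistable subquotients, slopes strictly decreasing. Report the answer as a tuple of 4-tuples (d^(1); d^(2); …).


Via rank(M_{q-1}∘⋯∘M_p): M ≅ I[1,2]^3, I[1,3], I[4,4]^2.
μ_θ-semistable layers: μ^(1)=3; μ^(2)=-8

((3, 3, 0, 2); (1, 1, 1, 0))


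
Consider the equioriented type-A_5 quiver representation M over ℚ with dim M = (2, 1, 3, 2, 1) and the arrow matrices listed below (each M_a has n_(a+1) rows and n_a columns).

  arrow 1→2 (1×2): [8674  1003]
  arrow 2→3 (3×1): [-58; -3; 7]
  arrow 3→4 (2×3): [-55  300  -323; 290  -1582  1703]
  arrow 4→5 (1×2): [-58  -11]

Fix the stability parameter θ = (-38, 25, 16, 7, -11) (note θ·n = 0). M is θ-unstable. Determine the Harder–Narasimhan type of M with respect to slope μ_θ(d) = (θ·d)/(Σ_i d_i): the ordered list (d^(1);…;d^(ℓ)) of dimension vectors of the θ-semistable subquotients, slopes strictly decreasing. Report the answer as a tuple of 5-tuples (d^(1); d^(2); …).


Barcode: M ≅ I[1,1], I[1,5], I[3,3], I[3,4]. HN layers by μ_θ (4 steps, strictly decreasing):
  μ^(1)=16; μ^(2)=23/2; μ^(3)=37/4; μ^(4)=-38

((0, 0, 1, 0, 0); (0, 0, 1, 1, 0); (0, 1, 1, 1, 1); (2, 0, 0, 0, 0))


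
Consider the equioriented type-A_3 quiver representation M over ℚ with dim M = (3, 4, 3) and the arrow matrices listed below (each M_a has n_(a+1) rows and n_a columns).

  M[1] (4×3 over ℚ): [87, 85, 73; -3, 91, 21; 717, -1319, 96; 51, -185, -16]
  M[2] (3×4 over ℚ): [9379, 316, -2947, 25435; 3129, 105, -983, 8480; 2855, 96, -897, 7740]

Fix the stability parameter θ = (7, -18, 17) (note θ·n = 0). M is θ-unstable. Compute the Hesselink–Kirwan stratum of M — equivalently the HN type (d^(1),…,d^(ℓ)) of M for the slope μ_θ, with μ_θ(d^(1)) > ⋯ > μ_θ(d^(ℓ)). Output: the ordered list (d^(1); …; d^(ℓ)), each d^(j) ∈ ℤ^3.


Barcode: M ≅ I[1,1], I[1,3]^2, I[2,2], I[2,3]. HN layers by μ_θ (4 steps, strictly decreasing):
  μ^(1)=17; μ^(2)=7; μ^(3)=-11/2; μ^(4)=-18

((0, 0, 3); (1, 0, 0); (2, 2, 0); (0, 2, 0))


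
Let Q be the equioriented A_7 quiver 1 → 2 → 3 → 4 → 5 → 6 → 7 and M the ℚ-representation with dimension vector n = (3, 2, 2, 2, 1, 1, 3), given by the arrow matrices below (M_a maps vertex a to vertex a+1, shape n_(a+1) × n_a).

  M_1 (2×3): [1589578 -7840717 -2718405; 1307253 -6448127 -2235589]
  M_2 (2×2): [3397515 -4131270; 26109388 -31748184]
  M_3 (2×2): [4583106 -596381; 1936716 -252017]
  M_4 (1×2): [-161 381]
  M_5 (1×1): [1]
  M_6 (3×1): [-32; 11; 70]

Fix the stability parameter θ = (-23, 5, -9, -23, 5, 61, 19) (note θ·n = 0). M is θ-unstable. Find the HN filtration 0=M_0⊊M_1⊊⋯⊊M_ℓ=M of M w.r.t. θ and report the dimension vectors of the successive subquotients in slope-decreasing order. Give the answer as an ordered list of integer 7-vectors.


Interval decomposition of M: I[1,1], I[1,2], I[1,7], I[3,4], I[7,7]^2.
HN type (ℓ=6): μ^(1)=40; μ^(2)=19; μ^(3)=5; μ^(4)=-9; μ^(5)=-16; μ^(6)=-23

((0, 0, 0, 0, 0, 1, 1); (0, 0, 0, 0, 0, 0, 2); (0, 1, 0, 0, 1, 0, 0); (0, 1, 1, 1, 0, 0, 0); (0, 0, 1, 1, 0, 0, 0); (3, 0, 0, 0, 0, 0, 0))


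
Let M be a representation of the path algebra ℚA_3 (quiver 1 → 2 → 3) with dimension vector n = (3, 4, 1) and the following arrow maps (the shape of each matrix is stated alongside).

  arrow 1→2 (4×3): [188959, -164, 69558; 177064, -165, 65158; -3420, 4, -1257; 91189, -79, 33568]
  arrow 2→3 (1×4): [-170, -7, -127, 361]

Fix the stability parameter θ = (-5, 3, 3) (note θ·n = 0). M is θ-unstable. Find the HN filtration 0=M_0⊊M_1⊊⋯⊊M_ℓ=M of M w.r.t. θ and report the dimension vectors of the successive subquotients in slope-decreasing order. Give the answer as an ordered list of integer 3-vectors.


Via rank(M_{q-1}∘⋯∘M_p): M ≅ I[1,2]^2, I[1,3], I[2,2].
μ_θ-semistable layers: μ^(1)=3; μ^(2)=-5

((0, 4, 1); (3, 0, 0))


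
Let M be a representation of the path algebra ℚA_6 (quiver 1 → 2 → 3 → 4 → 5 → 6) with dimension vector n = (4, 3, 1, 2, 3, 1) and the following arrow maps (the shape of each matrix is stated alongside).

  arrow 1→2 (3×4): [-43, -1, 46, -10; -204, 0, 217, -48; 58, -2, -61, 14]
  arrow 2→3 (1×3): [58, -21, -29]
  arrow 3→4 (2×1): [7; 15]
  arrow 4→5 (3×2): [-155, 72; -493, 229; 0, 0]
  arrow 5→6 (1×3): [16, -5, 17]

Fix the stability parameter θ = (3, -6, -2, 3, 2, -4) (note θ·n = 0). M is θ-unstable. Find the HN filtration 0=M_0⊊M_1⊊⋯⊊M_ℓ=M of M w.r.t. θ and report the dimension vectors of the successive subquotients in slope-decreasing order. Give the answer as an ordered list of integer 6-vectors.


Via rank(M_{q-1}∘⋯∘M_p): M ≅ I[1,1], I[1,2]^2, I[1,5], I[4,6], I[5,5].
μ_θ-semistable layers: μ^(1)=3; μ^(2)=5/2; μ^(3)=2; μ^(4)=1/3; μ^(5)=-3/2; μ^(6)=-5/3

((1, 0, 0, 0, 0, 0); (0, 0, 0, 1, 1, 0); (0, 0, 0, 0, 1, 0); (0, 0, 0, 1, 1, 1); (2, 2, 0, 0, 0, 0); (1, 1, 1, 0, 0, 0))


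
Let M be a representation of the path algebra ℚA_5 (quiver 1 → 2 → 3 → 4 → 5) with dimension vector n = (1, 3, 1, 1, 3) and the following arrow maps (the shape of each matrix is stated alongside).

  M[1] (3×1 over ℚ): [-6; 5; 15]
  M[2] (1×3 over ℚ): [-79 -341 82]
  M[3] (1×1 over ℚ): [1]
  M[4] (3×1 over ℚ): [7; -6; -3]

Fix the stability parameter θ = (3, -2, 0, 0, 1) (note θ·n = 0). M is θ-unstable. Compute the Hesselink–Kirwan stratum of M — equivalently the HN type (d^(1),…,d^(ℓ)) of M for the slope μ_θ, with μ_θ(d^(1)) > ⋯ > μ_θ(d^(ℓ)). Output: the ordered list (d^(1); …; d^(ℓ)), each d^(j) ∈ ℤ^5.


Via rank(M_{q-1}∘⋯∘M_p): M ≅ I[1,5], I[2,2]^2, I[5,5]^2.
μ_θ-semistable layers: μ^(1)=1; μ^(2)=1/4; μ^(3)=-2

((0, 0, 0, 0, 3); (1, 1, 1, 1, 0); (0, 2, 0, 0, 0))


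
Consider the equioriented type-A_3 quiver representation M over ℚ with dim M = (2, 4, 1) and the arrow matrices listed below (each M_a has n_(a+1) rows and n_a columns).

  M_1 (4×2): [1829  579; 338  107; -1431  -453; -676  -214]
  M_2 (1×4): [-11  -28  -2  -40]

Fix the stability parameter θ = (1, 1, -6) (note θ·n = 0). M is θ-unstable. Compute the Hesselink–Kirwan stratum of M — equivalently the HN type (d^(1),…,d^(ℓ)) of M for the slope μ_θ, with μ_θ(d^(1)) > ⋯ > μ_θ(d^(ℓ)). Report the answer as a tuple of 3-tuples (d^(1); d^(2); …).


Barcode: M ≅ I[1,2], I[1,3], I[2,2]^2. HN layers by μ_θ (2 steps, strictly decreasing):
  μ^(1)=1; μ^(2)=-4/3

((1, 3, 0); (1, 1, 1))


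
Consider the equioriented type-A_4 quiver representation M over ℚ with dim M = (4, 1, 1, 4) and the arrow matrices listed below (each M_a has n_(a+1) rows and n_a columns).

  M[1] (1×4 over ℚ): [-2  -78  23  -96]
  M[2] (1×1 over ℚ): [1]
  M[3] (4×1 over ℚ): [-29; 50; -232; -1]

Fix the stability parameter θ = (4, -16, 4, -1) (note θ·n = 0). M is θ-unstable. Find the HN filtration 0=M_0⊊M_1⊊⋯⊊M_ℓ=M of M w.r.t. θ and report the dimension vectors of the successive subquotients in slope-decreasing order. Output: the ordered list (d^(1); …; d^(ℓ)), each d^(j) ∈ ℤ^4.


Interval decomposition of M: I[1,1]^3, I[1,4], I[4,4]^3.
HN type (ℓ=4): μ^(1)=4; μ^(2)=3/2; μ^(3)=-1; μ^(4)=-6

((3, 0, 0, 0); (0, 0, 1, 1); (0, 0, 0, 3); (1, 1, 0, 0))


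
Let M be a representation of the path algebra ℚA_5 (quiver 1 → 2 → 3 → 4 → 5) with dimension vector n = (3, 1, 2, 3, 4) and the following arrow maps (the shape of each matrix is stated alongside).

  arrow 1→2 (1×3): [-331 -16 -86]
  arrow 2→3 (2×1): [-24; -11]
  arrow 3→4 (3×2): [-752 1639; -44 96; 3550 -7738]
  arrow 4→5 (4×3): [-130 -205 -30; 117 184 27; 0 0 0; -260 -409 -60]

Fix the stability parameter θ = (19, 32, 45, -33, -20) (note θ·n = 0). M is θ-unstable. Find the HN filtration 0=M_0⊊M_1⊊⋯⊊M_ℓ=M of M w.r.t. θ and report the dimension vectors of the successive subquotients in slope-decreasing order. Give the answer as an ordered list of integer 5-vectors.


Via rank(M_{q-1}∘⋯∘M_p): M ≅ I[1,1]^2, I[1,5], I[3,5], I[4,4], I[5,5]^2.
μ_θ-semistable layers: μ^(1)=19; μ^(2)=43/5; μ^(3)=-8/3; μ^(4)=-20; μ^(5)=-33

((2, 0, 0, 0, 0); (1, 1, 1, 1, 1); (0, 0, 1, 1, 1); (0, 0, 0, 0, 2); (0, 0, 0, 1, 0))


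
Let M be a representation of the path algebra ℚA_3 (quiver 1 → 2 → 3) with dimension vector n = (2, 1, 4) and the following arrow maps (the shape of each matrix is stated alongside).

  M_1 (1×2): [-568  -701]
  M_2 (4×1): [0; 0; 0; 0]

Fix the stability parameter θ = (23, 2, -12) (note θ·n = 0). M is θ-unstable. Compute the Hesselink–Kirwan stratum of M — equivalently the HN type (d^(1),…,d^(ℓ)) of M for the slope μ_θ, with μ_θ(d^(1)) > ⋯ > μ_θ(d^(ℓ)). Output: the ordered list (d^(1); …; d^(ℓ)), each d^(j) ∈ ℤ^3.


Via rank(M_{q-1}∘⋯∘M_p): M ≅ I[1,1], I[1,2], I[3,3]^4.
μ_θ-semistable layers: μ^(1)=23; μ^(2)=25/2; μ^(3)=-12

((1, 0, 0); (1, 1, 0); (0, 0, 4))


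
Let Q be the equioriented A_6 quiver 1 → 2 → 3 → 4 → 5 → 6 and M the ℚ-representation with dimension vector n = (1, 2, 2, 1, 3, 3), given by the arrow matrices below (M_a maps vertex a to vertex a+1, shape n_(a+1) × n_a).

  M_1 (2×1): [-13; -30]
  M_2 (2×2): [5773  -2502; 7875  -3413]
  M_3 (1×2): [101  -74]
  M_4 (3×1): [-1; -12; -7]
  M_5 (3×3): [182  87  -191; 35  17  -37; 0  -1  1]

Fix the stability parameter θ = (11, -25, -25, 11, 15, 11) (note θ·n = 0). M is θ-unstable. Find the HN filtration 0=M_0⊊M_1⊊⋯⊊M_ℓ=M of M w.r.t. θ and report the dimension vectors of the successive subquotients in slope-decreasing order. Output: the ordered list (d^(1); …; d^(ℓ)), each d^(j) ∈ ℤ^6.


Interval decomposition of M: I[1,6], I[2,3], I[5,5], I[5,6], I[6,6].
HN type (ℓ=5): μ^(1)=15; μ^(2)=13; μ^(3)=11; μ^(4)=-13; μ^(5)=-25

((0, 0, 0, 0, 1, 0); (0, 0, 0, 0, 2, 2); (0, 0, 0, 1, 0, 1); (1, 1, 1, 0, 0, 0); (0, 1, 1, 0, 0, 0))


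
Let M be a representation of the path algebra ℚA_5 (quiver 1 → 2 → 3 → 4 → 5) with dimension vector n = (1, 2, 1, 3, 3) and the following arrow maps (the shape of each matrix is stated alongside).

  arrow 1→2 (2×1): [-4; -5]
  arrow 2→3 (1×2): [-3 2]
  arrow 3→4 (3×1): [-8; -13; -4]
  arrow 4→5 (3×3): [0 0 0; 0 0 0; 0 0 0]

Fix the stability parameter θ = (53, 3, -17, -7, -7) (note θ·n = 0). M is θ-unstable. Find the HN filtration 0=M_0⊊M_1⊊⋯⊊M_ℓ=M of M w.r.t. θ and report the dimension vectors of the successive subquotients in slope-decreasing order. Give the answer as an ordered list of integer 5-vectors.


Via rank(M_{q-1}∘⋯∘M_p): M ≅ I[1,4], I[2,2], I[4,4]^2, I[5,5]^3.
μ_θ-semistable layers: μ^(1)=8; μ^(2)=3; μ^(3)=-7

((1, 1, 1, 1, 0); (0, 1, 0, 0, 0); (0, 0, 0, 2, 3))


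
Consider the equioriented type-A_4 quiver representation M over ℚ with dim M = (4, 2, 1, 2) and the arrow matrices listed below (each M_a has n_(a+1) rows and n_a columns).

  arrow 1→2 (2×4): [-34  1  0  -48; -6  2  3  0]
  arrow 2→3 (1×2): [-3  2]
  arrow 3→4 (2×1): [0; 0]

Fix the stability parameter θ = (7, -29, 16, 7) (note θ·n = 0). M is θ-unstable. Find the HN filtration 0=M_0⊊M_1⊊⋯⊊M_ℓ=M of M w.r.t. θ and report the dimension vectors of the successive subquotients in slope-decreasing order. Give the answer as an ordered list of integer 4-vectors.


Barcode: M ≅ I[1,1]^2, I[1,2], I[1,3], I[4,4]^2. HN layers by μ_θ (3 steps, strictly decreasing):
  μ^(1)=16; μ^(2)=7; μ^(3)=-11

((0, 0, 1, 0); (2, 0, 0, 2); (2, 2, 0, 0))


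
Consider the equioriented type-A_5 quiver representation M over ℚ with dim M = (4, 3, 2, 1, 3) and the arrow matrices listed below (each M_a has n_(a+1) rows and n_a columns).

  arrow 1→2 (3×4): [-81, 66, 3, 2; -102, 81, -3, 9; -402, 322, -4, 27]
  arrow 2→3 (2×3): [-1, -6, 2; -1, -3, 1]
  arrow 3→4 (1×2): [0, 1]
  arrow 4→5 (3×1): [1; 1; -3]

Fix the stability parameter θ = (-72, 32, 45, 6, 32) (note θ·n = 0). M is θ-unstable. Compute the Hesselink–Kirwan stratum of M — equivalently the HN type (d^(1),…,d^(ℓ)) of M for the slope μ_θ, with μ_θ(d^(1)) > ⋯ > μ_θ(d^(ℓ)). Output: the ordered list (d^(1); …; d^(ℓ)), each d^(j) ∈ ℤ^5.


Via rank(M_{q-1}∘⋯∘M_p): M ≅ I[1,1], I[1,2], I[1,3], I[1,5], I[5,5]^2.
μ_θ-semistable layers: μ^(1)=45; μ^(2)=32; μ^(3)=83/3; μ^(4)=-72

((0, 0, 1, 0, 0); (0, 2, 0, 0, 3); (0, 1, 1, 1, 0); (4, 0, 0, 0, 0))


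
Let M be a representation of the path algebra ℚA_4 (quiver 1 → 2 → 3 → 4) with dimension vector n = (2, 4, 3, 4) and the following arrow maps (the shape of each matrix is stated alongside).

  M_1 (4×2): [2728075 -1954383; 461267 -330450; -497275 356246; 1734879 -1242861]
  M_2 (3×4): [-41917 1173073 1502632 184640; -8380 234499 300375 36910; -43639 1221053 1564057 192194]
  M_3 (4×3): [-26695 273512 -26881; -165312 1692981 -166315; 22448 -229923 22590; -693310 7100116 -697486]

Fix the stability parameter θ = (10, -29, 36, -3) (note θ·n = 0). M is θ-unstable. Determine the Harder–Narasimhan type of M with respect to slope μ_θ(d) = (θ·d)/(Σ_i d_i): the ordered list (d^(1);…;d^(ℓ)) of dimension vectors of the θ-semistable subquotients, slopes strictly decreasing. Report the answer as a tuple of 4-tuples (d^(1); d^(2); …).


Barcode: M ≅ I[1,4]^2, I[2,2], I[2,4], I[4,4]. HN layers by μ_θ (4 steps, strictly decreasing):
  μ^(1)=33/2; μ^(2)=-3; μ^(3)=-19/2; μ^(4)=-29

((0, 0, 3, 3); (0, 0, 0, 1); (2, 2, 0, 0); (0, 2, 0, 0))
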